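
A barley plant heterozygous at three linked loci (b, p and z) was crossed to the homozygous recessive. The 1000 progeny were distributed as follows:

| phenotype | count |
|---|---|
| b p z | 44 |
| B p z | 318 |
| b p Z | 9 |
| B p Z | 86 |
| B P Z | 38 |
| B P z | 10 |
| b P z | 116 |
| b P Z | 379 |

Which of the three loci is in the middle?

The two most frequent reciprocal classes, B p z and b P Z, are the parental types, so the F1 was B p z / b P Z.
The two rarest classes, B P z and b p Z, are the double crossovers. Comparing them with the parentals, only the p allele has switched, so p is the middle locus and the order is z – p – b.

p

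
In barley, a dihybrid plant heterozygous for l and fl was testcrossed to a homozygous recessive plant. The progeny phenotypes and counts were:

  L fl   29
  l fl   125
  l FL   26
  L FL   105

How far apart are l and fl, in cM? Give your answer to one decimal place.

The two most frequent classes, L FL (105) and l fl (125), are the parental types, so the F1 was L FL / l fl.
The recombinant classes are L fl and l FL: 29 + 26 = 55.
Recombination frequency = 55/285 = 0.1930 ≈ 19.3%, i.e. 19.3 cM.

19.3 cM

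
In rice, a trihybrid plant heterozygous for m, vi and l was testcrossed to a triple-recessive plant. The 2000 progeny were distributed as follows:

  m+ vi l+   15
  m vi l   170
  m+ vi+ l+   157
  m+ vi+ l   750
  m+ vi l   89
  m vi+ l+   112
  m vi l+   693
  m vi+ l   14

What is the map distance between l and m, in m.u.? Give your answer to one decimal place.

The two most frequent reciprocal classes, m vi l+ and m+ vi+ l, are the parental types, so the F1 was m vi l+ / m+ vi+ l.
The two rarest classes, m+ vi l+ and m vi+ l, are the double crossovers. Comparing them with the parentals, only the m allele has switched, so m is the middle locus and the order is vi – m – l.
Crossovers in the m–l interval produce the single-crossover classes m vi l and m+ vi+ l+ (170 + 157 = 327) plus the double crossovers (29).
RF(m–l) = (327 + 29) / 2000 = 356/2000 = 0.1780 → 17.8 m.u.

17.8 m.u.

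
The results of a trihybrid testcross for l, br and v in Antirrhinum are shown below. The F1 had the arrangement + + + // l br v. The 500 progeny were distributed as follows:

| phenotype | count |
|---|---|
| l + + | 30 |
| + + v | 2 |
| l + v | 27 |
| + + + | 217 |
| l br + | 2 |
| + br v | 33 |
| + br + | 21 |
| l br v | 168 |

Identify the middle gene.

v

The two rarest classes, + + v and l br +, are the double crossovers. Comparing them with the parentals, only the v allele has switched, so v is the middle locus and the order is l – v – br.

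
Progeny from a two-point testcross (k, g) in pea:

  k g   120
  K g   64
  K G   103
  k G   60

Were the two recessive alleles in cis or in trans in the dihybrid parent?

The two most frequent classes are K G (103) and k g (120); these are the parental (non-recombinant) types.
So the F1 carried K G on one chromosome and k g on the other — the recessive alleles are on the same chromosome (cis / coupling).

cis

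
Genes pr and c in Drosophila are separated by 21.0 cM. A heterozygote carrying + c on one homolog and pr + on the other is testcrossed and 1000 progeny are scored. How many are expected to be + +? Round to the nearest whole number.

105

A map distance of 21.0 cM corresponds to a recombination frequency of 0.210.
The F1 is + c / pr +, so + + is a recombinant gamete class with expected frequency r/2 = 0.210/2 = 0.1050.
Expected number = 0.1050 × 1000 = 105.00 ≈ 105.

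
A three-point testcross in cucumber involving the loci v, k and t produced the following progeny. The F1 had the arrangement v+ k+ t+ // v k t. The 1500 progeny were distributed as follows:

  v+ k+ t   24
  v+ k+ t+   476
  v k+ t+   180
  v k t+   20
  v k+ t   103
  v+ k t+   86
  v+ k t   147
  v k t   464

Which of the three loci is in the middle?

The two rarest classes, v+ k+ t and v k t+, are the double crossovers. Comparing them with the parentals, only the t allele has switched, so t is the middle locus and the order is v – t – k.

t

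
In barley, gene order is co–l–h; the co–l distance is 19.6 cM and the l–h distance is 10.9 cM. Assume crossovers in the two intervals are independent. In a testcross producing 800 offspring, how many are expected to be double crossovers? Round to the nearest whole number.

17

Map distances give recombination frequencies of 0.196 and 0.109 for the two intervals.
With no interference, expected double-crossover frequency = 0.196 × 0.109 = 0.02136.
Expected number = 0.02136 × 800 = 17.09 ≈ 17.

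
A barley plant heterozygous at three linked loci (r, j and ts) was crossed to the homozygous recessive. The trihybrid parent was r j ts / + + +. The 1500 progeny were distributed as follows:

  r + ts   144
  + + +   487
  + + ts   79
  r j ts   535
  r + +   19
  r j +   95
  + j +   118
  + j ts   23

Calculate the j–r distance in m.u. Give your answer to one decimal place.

20.3 m.u.

The two rarest classes, + j ts and r + +, are the double crossovers. Comparing them with the parentals, only the r allele has switched, so r is the middle locus and the order is ts – r – j.
Crossovers in the r–j interval produce the single-crossover classes r + ts and + j + (144 + 118 = 262) plus the double crossovers (42).
RF(r–j) = (262 + 42) / 1500 = 304/1500 = 0.2027 → 20.3 m.u.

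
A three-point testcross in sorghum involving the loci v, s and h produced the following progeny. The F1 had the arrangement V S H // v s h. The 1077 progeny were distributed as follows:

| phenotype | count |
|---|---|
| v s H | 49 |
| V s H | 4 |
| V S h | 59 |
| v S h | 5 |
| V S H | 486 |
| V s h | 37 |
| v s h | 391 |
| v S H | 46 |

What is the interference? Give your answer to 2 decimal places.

The two rarest classes, V s H and v S h, are the double crossovers. Comparing them with the parentals, only the s allele has switched, so s is the middle locus and the order is v – s – h.
v–s: (83 + 9)/1077 = 0.0854; s–h: (108 + 9)/1077 = 0.1086.
Expected DCO frequency = 0.0854 × 0.1086 ≈ 0.00927; observed = 9/1077 ≈ 0.00836.
Coefficient of coincidence = 0.00836/0.00927 ≈ 0.90; interference = 1 − 0.90 = 0.10.

0.10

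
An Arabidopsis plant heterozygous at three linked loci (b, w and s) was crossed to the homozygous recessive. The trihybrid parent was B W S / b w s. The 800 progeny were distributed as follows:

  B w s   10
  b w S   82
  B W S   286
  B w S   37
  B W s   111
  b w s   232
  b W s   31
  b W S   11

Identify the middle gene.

The two rarest classes, b W S and B w s, are the double crossovers. Comparing them with the parentals, only the b allele has switched, so b is the middle locus and the order is w – b – s.

b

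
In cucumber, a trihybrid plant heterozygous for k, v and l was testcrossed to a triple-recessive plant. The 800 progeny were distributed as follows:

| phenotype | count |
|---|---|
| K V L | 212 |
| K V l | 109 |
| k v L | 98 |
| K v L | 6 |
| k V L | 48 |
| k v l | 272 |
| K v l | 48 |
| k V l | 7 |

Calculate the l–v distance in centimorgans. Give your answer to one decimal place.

The two most frequent reciprocal classes, k v l and K V L, are the parental types, so the F1 was k v l / K V L.
The two rarest classes, k V l and K v L, are the double crossovers. Comparing them with the parentals, only the v allele has switched, so v is the middle locus and the order is k – v – l.
Crossovers in the v–l interval produce the single-crossover classes k v L and K V l (98 + 109 = 207) plus the double crossovers (13).
RF(v–l) = (207 + 13) / 800 = 220/800 = 0.2750 → 27.5 centimorgans.

27.5 centimorgans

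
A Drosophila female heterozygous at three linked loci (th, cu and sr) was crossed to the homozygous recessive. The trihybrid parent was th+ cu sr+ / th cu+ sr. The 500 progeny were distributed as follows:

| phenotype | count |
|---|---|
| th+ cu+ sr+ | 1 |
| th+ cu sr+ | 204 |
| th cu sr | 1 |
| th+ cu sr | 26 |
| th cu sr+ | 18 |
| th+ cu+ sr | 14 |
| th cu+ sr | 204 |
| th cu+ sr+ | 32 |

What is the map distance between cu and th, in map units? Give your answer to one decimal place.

6.8 map units

The two rarest classes, th+ cu+ sr+ and th cu sr, are the double crossovers. Comparing them with the parentals, only the cu allele has switched, so cu is the middle locus and the order is th – cu – sr.
Crossovers in the th–cu interval produce the single-crossover classes th cu sr+ and th+ cu+ sr (18 + 14 = 32) plus the double crossovers (2).
RF(th–cu) = (32 + 2) / 500 = 34/500 = 0.0680 → 6.8 map units.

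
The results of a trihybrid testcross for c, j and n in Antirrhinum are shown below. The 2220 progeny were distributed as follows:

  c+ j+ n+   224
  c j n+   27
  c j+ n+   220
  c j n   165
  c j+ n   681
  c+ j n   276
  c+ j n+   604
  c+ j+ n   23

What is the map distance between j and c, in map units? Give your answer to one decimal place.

19.8 map units

The two most frequent reciprocal classes, c+ j n+ and c j+ n, are the parental types, so the F1 was c+ j n+ / c j+ n.
The two rarest classes, c j n+ and c+ j+ n, are the double crossovers. Comparing them with the parentals, only the c allele has switched, so c is the middle locus and the order is n – c – j.
Crossovers in the c–j interval produce the single-crossover classes c+ j+ n+ and c j n (224 + 165 = 389) plus the double crossovers (50).
RF(c–j) = (389 + 50) / 2220 = 439/2220 = 0.1977 → 19.8 map units.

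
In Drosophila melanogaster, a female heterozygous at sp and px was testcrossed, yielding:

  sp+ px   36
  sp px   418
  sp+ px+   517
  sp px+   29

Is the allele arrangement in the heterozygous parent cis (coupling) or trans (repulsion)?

cis

The two most frequent classes are sp+ px+ (517) and sp px (418); these are the parental (non-recombinant) types.
So the F1 carried sp+ px+ on one chromosome and sp px on the other — the recessive alleles are on the same chromosome (cis / coupling).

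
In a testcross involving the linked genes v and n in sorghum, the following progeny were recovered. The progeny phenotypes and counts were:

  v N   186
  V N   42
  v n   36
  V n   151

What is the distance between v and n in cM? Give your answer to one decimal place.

18.8 cM

The two most frequent classes, V n (151) and v N (186), are the parental types, so the F1 was V n / v N.
The recombinant classes are V N and v n: 42 + 36 = 78.
Recombination frequency = 78/415 = 0.1880 ≈ 18.8%, i.e. 18.8 cM.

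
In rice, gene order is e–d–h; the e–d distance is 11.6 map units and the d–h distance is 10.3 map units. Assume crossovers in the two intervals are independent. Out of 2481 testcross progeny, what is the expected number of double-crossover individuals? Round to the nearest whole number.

Map distances give recombination frequencies of 0.116 and 0.103 for the two intervals.
With no interference, expected double-crossover frequency = 0.116 × 0.103 = 0.01195.
Expected number = 0.01195 × 2481 = 29.64 ≈ 30.

30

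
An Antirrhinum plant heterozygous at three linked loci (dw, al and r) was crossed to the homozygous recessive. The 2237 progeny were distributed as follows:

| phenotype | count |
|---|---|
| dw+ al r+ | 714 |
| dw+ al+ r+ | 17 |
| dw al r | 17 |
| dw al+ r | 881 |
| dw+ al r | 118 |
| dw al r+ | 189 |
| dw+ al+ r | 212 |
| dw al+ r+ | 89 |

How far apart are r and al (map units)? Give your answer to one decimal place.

10.8 map units

The two most frequent reciprocal classes, dw al+ r and dw+ al r+, are the parental types, so the F1 was dw al+ r / dw+ al r+.
The two rarest classes, dw al r and dw+ al+ r+, are the double crossovers. Comparing them with the parentals, only the al allele has switched, so al is the middle locus and the order is dw – al – r.
Crossovers in the al–r interval produce the single-crossover classes dw al+ r+ and dw+ al r (89 + 118 = 207) plus the double crossovers (34).
RF(al–r) = (207 + 34) / 2237 = 241/2237 = 0.1077 → 10.8 map units.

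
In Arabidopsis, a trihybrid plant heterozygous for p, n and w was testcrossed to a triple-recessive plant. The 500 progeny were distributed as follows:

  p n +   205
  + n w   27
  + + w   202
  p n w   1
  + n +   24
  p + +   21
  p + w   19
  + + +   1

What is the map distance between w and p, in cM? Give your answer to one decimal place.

The two most frequent reciprocal classes, + + w and p n +, are the parental types, so the F1 was + + w / p n +.
The two rarest classes, + + + and p n w, are the double crossovers. Comparing them with the parentals, only the w allele has switched, so w is the middle locus and the order is n – w – p.
Crossovers in the w–p interval produce the single-crossover classes p + w and + n + (19 + 24 = 43) plus the double crossovers (2).
RF(w–p) = (43 + 2) / 500 = 45/500 = 0.0900 → 9.0 cM.

9.0 cM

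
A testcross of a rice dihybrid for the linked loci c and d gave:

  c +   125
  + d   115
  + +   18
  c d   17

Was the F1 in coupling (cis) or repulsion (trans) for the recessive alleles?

trans

The two most frequent classes are + d (115) and c + (125); these are the parental (non-recombinant) types.
So the F1 carried + d on one chromosome and c + on the other — the recessive alleles are on opposite chromosomes (trans / repulsion).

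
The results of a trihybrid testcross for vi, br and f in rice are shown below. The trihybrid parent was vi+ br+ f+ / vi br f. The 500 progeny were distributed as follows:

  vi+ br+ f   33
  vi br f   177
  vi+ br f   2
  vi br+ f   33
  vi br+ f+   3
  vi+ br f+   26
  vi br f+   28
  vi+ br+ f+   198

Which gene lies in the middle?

The two rarest classes, vi br+ f+ and vi+ br f, are the double crossovers. Comparing them with the parentals, only the vi allele has switched, so vi is the middle locus and the order is br – vi – f.

vi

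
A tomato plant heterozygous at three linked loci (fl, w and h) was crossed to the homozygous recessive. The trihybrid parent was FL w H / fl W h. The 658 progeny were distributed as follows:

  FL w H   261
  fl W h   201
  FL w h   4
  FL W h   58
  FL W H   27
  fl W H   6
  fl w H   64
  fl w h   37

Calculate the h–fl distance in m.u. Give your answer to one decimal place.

20.1 m.u.

The two rarest classes, FL w h and fl W H, are the double crossovers. Comparing them with the parentals, only the h allele has switched, so h is the middle locus and the order is w – h – fl.
Crossovers in the h–fl interval produce the single-crossover classes fl w H and FL W h (64 + 58 = 122) plus the double crossovers (10).
RF(h–fl) = (122 + 10) / 658 = 132/658 = 0.2006 → 20.1 m.u.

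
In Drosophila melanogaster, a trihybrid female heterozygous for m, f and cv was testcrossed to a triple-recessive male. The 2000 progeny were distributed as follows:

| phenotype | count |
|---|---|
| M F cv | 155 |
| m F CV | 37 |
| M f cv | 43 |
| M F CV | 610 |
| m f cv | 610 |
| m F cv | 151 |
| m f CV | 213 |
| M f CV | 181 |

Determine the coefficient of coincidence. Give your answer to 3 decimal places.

The two most frequent reciprocal classes, M F CV and m f cv, are the parental types, so the F1 was M F CV / m f cv.
The two rarest classes, m F CV and M f cv, are the double crossovers. Comparing them with the parentals, only the m allele has switched, so m is the middle locus and the order is cv – m – f.
cv–m: (368 + 80)/2000 = 0.2240; m–f: (332 + 80)/2000 = 0.2060.
Expected DCO frequency = 0.2240 × 0.2060 ≈ 0.04614; observed = 80/2000 ≈ 0.04000.
Coefficient of coincidence = 0.04000/0.04614 ≈ 0.867.

0.867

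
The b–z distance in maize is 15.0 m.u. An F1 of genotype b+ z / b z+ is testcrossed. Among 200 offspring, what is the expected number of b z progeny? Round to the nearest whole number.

15

A map distance of 15.0 m.u. corresponds to a recombination frequency of 0.150.
The F1 is b+ z / b z+, so b z is a recombinant gamete class with expected frequency r/2 = 0.150/2 = 0.0750.
Expected number = 0.0750 × 200 = 15.00 ≈ 15.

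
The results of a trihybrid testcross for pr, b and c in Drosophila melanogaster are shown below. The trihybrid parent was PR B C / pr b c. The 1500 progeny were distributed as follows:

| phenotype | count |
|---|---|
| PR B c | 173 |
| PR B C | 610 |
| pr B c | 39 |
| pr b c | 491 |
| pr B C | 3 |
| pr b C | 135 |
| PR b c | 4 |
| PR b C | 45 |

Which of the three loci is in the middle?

pr

The two rarest classes, pr B C and PR b c, are the double crossovers. Comparing them with the parentals, only the pr allele has switched, so pr is the middle locus and the order is c – pr – b.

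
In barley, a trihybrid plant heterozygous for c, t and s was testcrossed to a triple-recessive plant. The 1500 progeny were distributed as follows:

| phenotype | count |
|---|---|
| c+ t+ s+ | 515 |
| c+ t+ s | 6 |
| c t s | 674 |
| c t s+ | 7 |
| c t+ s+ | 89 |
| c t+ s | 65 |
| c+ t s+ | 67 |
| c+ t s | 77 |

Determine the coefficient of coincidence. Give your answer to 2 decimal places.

The two most frequent reciprocal classes, c+ t+ s+ and c t s, are the parental types, so the F1 was c+ t+ s+ / c t s.
The two rarest classes, c+ t+ s and c t s+, are the double crossovers. Comparing them with the parentals, only the s allele has switched, so s is the middle locus and the order is t – s – c.
t–s: (132 + 13)/1500 = 0.0967; s–c: (166 + 13)/1500 = 0.1193.
Expected DCO frequency = 0.0967 × 0.1193 ≈ 0.01154; observed = 13/1500 ≈ 0.00867.
Coefficient of coincidence = 0.00867/0.01154 ≈ 0.75.

0.75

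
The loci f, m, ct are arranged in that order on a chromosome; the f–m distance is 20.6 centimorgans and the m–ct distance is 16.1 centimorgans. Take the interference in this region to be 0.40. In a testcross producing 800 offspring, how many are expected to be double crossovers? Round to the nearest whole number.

16

Map distances give recombination frequencies of 0.206 and 0.161 for the two intervals.
With interference 0.40 (so coincidence = 0.60), expected double-crossover frequency = 0.206 × 0.161 × 0.60 = 0.01990.
Expected number = 0.01990 × 800 = 15.92 ≈ 16.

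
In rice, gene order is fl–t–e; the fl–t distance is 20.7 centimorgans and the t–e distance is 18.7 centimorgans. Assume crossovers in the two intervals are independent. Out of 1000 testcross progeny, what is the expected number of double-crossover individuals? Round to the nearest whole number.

Map distances give recombination frequencies of 0.207 and 0.187 for the two intervals.
With no interference, expected double-crossover frequency = 0.207 × 0.187 = 0.03871.
Expected number = 0.03871 × 1000 = 38.71 ≈ 39.

39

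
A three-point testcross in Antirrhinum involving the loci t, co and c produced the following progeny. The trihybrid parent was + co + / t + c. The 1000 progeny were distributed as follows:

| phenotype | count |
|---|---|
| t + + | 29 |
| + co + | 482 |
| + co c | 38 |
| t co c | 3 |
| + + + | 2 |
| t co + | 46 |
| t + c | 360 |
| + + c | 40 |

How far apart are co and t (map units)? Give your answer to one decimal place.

9.1 map units

The two rarest classes, + + + and t co c, are the double crossovers. Comparing them with the parentals, only the co allele has switched, so co is the middle locus and the order is t – co – c.
Crossovers in the t–co interval produce the single-crossover classes t co + and + + c (46 + 40 = 86) plus the double crossovers (5).
RF(t–co) = (86 + 5) / 1000 = 91/1000 = 0.0910 → 9.1 map units.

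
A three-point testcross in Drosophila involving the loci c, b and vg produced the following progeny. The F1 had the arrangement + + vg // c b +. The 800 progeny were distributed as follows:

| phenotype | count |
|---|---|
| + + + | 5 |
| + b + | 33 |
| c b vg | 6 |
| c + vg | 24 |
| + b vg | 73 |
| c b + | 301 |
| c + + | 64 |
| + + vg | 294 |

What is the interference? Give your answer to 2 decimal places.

The two rarest classes, + + + and c b vg, are the double crossovers. Comparing them with the parentals, only the vg allele has switched, so vg is the middle locus and the order is c – vg – b.
c–vg: (57 + 11)/800 = 0.0850; vg–b: (137 + 11)/800 = 0.1850.
Expected DCO frequency = 0.0850 × 0.1850 ≈ 0.01572; observed = 11/800 ≈ 0.01375.
Coefficient of coincidence = 0.01375/0.01572 ≈ 0.87; interference = 1 − 0.87 = 0.13.

0.13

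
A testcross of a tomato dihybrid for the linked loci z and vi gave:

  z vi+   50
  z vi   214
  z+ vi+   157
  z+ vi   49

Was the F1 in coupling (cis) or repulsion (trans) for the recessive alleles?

The two most frequent classes are z+ vi+ (157) and z vi (214); these are the parental (non-recombinant) types.
So the F1 carried z+ vi+ on one chromosome and z vi on the other — the recessive alleles are on the same chromosome (cis / coupling).

cis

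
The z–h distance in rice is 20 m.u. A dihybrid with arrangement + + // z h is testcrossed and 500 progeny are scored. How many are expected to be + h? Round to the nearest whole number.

50

A map distance of 20 m.u. corresponds to a recombination frequency of 0.200.
The F1 is + + / z h, so + h is a recombinant gamete class with expected frequency r/2 = 0.200/2 = 0.1000.
Expected number = 0.1000 × 500 = 50.00 ≈ 50.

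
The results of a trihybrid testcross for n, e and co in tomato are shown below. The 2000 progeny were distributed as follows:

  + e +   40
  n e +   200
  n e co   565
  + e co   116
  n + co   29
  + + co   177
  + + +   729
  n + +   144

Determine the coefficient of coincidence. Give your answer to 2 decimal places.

The two most frequent reciprocal classes, + + + and n e co, are the parental types, so the F1 was + + + / n e co.
The two rarest classes, + e + and n + co, are the double crossovers. Comparing them with the parentals, only the e allele has switched, so e is the middle locus and the order is co – e – n.
co–e: (377 + 69)/2000 = 0.2230; e–n: (260 + 69)/2000 = 0.1645.
Expected DCO frequency = 0.2230 × 0.1645 ≈ 0.03668; observed = 69/2000 ≈ 0.03450.
Coefficient of coincidence = 0.03450/0.03668 ≈ 0.94.

0.94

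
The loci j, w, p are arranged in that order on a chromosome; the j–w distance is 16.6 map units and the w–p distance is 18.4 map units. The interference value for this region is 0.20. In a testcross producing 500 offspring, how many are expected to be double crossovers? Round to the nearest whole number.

12

Map distances give recombination frequencies of 0.166 and 0.184 for the two intervals.
With interference 0.20 (so coincidence = 0.80), expected double-crossover frequency = 0.166 × 0.184 × 0.80 = 0.02444.
Expected number = 0.02444 × 500 = 12.22 ≈ 12.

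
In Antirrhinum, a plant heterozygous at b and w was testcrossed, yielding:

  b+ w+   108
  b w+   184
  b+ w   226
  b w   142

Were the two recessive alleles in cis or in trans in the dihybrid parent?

trans

The two most frequent classes are b+ w (226) and b w+ (184); these are the parental (non-recombinant) types.
So the F1 carried b+ w on one chromosome and b w+ on the other — the recessive alleles are on opposite chromosomes (trans / repulsion).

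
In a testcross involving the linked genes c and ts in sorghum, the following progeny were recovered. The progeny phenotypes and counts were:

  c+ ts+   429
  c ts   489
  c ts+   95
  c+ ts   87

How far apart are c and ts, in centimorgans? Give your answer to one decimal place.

The two most frequent classes, c+ ts+ (429) and c ts (489), are the parental types, so the F1 was c+ ts+ / c ts.
The recombinant classes are c+ ts and c ts+: 87 + 95 = 182.
Recombination frequency = 182/1100 = 0.1655 ≈ 16.5%, i.e. 16.5 centimorgans.

16.5 centimorgans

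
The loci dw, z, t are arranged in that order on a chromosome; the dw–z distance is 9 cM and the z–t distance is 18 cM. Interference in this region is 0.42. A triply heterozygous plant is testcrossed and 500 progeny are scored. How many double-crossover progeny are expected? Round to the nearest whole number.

5

Map distances give recombination frequencies of 0.090 and 0.180 for the two intervals.
With interference 0.42 (so coincidence = 0.58), expected double-crossover frequency = 0.090 × 0.180 × 0.58 = 0.00940.
Expected number = 0.00940 × 500 = 4.70 ≈ 5.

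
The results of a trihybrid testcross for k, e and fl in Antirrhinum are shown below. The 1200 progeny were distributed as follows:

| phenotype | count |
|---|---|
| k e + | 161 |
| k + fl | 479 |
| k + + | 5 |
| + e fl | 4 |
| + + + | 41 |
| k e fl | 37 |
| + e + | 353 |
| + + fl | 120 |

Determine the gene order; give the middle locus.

fl

The two most frequent reciprocal classes, k + fl and + e +, are the parental types, so the F1 was k + fl / + e +.
The two rarest classes, k + + and + e fl, are the double crossovers. Comparing them with the parentals, only the fl allele has switched, so fl is the middle locus and the order is k – fl – e.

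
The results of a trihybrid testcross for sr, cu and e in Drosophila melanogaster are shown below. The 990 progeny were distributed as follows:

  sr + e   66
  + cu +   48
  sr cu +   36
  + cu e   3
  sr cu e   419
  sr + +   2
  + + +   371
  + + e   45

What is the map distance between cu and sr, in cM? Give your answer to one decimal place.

The two most frequent reciprocal classes, sr cu e and + + +, are the parental types, so the F1 was sr cu e / + + +.
The two rarest classes, + cu e and sr + +, are the double crossovers. Comparing them with the parentals, only the sr allele has switched, so sr is the middle locus and the order is e – sr – cu.
Crossovers in the sr–cu interval produce the single-crossover classes sr + e and + cu + (66 + 48 = 114) plus the double crossovers (5).
RF(sr–cu) = (114 + 5) / 990 = 119/990 = 0.1202 → 12.0 cM.

12.0 cM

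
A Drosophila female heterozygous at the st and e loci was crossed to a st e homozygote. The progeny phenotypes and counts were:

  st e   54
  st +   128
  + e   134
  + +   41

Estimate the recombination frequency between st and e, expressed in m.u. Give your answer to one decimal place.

The two most frequent classes, + e (134) and st + (128), are the parental types, so the F1 was + e / st +.
The recombinant classes are + + and st e: 41 + 54 = 95.
Recombination frequency = 95/357 = 0.2661 ≈ 26.6%, i.e. 26.6 m.u.

26.6 m.u.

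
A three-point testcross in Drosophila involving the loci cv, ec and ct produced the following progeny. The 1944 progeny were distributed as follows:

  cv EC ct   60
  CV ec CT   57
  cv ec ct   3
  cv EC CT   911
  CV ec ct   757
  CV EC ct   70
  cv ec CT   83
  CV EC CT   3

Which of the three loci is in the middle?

cv

The two most frequent reciprocal classes, cv EC CT and CV ec ct, are the parental types, so the F1 was cv EC CT / CV ec ct.
The two rarest classes, CV EC CT and cv ec ct, are the double crossovers. Comparing them with the parentals, only the cv allele has switched, so cv is the middle locus and the order is ec – cv – ct.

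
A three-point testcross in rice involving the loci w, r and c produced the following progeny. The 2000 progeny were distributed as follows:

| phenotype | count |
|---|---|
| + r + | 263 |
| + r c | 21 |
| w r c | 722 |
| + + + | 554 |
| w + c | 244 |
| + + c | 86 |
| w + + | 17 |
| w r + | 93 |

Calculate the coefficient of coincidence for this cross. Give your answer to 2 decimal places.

The two most frequent reciprocal classes, w r c and + + +, are the parental types, so the F1 was w r c / + + +.
The two rarest classes, + r c and w + +, are the double crossovers. Comparing them with the parentals, only the w allele has switched, so w is the middle locus and the order is r – w – c.
r–w: (507 + 38)/2000 = 0.2725; w–c: (179 + 38)/2000 = 0.1085.
Expected DCO frequency = 0.2725 × 0.1085 ≈ 0.02957; observed = 38/2000 ≈ 0.01900.
Coefficient of coincidence = 0.01900/0.02957 ≈ 0.64.

0.64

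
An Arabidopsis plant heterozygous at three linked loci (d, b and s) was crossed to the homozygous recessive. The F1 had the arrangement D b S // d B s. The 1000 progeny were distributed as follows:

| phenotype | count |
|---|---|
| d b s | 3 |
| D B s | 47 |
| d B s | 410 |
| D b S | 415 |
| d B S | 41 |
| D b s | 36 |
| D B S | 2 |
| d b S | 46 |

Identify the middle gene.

The two rarest classes, D B S and d b s, are the double crossovers. Comparing them with the parentals, only the b allele has switched, so b is the middle locus and the order is s – b – d.

b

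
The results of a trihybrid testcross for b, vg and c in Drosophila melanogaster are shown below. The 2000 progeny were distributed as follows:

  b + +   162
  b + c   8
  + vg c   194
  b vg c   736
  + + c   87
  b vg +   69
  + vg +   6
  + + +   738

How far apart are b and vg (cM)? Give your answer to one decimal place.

The two most frequent reciprocal classes, b vg c and + + +, are the parental types, so the F1 was b vg c / + + +.
The two rarest classes, b + c and + vg +, are the double crossovers. Comparing them with the parentals, only the vg allele has switched, so vg is the middle locus and the order is b – vg – c.
Crossovers in the b–vg interval produce the single-crossover classes + vg c and b + + (194 + 162 = 356) plus the double crossovers (14).
RF(b–vg) = (356 + 14) / 2000 = 370/2000 = 0.1850 → 18.5 cM.

18.5 cM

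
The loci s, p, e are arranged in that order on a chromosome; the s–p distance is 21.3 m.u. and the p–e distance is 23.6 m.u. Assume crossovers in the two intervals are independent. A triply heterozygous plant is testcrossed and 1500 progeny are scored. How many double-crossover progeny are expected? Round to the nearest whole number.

75

Map distances give recombination frequencies of 0.213 and 0.236 for the two intervals.
With no interference, expected double-crossover frequency = 0.213 × 0.236 = 0.05027.
Expected number = 0.05027 × 1500 = 75.40 ≈ 75.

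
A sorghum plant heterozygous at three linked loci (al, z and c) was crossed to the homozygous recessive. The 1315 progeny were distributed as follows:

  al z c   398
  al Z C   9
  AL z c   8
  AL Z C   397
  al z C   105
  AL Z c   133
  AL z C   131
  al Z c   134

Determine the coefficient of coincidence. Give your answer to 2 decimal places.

0.31

The two most frequent reciprocal classes, al z c and AL Z C, are the parental types, so the F1 was al z c / AL Z C.
The two rarest classes, AL z c and al Z C, are the double crossovers. Comparing them with the parentals, only the al allele has switched, so al is the middle locus and the order is c – al – z.
c–al: (238 + 17)/1315 = 0.1939; al–z: (265 + 17)/1315 = 0.2144.
Expected DCO frequency = 0.1939 × 0.2144 ≈ 0.04157; observed = 17/1315 ≈ 0.01293.
Coefficient of coincidence = 0.01293/0.04157 ≈ 0.31.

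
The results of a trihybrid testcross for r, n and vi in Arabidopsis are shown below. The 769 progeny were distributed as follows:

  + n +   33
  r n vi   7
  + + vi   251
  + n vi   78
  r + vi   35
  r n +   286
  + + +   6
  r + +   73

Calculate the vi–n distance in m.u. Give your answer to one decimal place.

The two most frequent reciprocal classes, + + vi and r n +, are the parental types, so the F1 was + + vi / r n +.
The two rarest classes, + + + and r n vi, are the double crossovers. Comparing them with the parentals, only the vi allele has switched, so vi is the middle locus and the order is n – vi – r.
Crossovers in the n–vi interval produce the single-crossover classes + n vi and r + + (78 + 73 = 151) plus the double crossovers (13).
RF(n–vi) = (151 + 13) / 769 = 164/769 = 0.2133 → 21.3 m.u.

21.3 m.u.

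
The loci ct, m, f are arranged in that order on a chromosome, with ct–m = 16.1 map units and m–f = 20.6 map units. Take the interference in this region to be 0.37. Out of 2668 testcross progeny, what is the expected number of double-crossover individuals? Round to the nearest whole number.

Map distances give recombination frequencies of 0.161 and 0.206 for the two intervals.
With interference 0.37 (so coincidence = 0.63), expected double-crossover frequency = 0.161 × 0.206 × 0.63 = 0.02089.
Expected number = 0.02089 × 2668 = 55.75 ≈ 56.

56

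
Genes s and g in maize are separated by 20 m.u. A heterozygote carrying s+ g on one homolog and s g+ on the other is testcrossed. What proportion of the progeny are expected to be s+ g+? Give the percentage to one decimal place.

10.0%

A map distance of 20 m.u. corresponds to a recombination frequency of 0.200.
The F1 is s+ g / s g+, so s+ g+ is a recombinant gamete class with expected frequency r/2 = 0.200/2 = 0.1000.
That is 0.1000 = 10.0% of the progeny.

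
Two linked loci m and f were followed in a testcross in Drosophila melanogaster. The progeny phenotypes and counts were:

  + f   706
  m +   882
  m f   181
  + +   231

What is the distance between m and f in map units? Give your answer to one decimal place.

The two most frequent classes, + f (706) and m + (882), are the parental types, so the F1 was + f / m +.
The recombinant classes are + + and m f: 231 + 181 = 412.
Recombination frequency = 412/2000 = 0.2060 ≈ 20.6%, i.e. 20.6 map units.

20.6 map units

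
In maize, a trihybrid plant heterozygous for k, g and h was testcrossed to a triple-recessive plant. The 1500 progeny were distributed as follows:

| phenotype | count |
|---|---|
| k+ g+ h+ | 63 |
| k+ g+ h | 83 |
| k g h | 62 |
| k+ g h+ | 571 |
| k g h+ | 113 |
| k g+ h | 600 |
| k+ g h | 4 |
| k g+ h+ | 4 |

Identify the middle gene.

h

The two most frequent reciprocal classes, k+ g h+ and k g+ h, are the parental types, so the F1 was k+ g h+ / k g+ h.
The two rarest classes, k+ g h and k g+ h+, are the double crossovers. Comparing them with the parentals, only the h allele has switched, so h is the middle locus and the order is g – h – k.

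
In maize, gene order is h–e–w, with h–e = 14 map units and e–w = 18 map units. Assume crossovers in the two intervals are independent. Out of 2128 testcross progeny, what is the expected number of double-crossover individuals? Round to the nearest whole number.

54

Map distances give recombination frequencies of 0.140 and 0.180 for the two intervals.
With no interference, expected double-crossover frequency = 0.140 × 0.180 = 0.02520.
Expected number = 0.02520 × 2128 = 53.63 ≈ 54.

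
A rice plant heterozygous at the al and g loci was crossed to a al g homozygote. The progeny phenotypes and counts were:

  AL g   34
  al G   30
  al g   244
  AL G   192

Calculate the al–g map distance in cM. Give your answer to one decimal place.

The two most frequent classes, AL G (192) and al g (244), are the parental types, so the F1 was AL G / al g.
The recombinant classes are AL g and al G: 34 + 30 = 64.
Recombination frequency = 64/500 = 0.1280 ≈ 12.8%, i.e. 12.8 cM.

12.8 cM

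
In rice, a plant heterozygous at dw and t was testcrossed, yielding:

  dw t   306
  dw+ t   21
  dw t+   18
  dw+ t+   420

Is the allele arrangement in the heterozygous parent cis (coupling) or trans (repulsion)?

cis

The two most frequent classes are dw+ t+ (420) and dw t (306); these are the parental (non-recombinant) types.
So the F1 carried dw+ t+ on one chromosome and dw t on the other — the recessive alleles are on the same chromosome (cis / coupling).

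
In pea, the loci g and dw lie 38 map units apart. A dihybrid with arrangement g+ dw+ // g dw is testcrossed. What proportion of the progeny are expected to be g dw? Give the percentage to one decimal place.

A map distance of 38 map units corresponds to a recombination frequency of 0.380.
The F1 is g+ dw+ / g dw, so g dw is a parental gamete class with expected frequency (1 − r)/2 = 0.620/2 = 0.3100.
That is 0.3100 = 31.0% of the progeny.

31.0%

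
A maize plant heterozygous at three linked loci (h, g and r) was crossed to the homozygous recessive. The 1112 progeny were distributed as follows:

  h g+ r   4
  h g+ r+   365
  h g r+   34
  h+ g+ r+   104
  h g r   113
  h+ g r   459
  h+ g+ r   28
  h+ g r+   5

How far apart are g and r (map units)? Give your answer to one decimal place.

The two most frequent reciprocal classes, h+ g r and h g+ r+, are the parental types, so the F1 was h+ g r / h g+ r+.
The two rarest classes, h+ g r+ and h g+ r, are the double crossovers. Comparing them with the parentals, only the r allele has switched, so r is the middle locus and the order is g – r – h.
Crossovers in the g–r interval produce the single-crossover classes h+ g+ r and h g r+ (28 + 34 = 62) plus the double crossovers (9).
RF(g–r) = (62 + 9) / 1112 = 71/1112 = 0.0638 → 6.4 map units.

6.4 map units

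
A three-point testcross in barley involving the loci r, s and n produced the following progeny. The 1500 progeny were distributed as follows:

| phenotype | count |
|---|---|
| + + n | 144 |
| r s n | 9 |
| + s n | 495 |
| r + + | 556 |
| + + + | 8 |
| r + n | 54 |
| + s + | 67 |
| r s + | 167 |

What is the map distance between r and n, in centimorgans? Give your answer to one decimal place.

9.2 centimorgans

The two most frequent reciprocal classes, + s n and r + +, are the parental types, so the F1 was + s n / r + +.
The two rarest classes, r s n and + + +, are the double crossovers. Comparing them with the parentals, only the r allele has switched, so r is the middle locus and the order is s – r – n.
Crossovers in the r–n interval produce the single-crossover classes + s + and r + n (67 + 54 = 121) plus the double crossovers (17).
RF(r–n) = (121 + 17) / 1500 = 138/1500 = 0.0920 → 9.2 centimorgans.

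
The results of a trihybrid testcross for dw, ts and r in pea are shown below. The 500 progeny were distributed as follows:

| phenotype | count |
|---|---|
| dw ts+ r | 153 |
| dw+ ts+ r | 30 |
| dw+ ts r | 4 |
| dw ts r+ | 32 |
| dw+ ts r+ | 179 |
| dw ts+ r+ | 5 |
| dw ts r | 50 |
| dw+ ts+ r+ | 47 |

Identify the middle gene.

r

The two most frequent reciprocal classes, dw+ ts r+ and dw ts+ r, are the parental types, so the F1 was dw+ ts r+ / dw ts+ r.
The two rarest classes, dw+ ts r and dw ts+ r+, are the double crossovers. Comparing them with the parentals, only the r allele has switched, so r is the middle locus and the order is dw – r – ts.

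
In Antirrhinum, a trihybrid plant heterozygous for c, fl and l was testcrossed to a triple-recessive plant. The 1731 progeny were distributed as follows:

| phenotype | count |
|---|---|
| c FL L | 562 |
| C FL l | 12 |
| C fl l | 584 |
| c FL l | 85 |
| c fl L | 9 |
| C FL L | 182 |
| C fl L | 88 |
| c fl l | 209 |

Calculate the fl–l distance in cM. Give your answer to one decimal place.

11.2 cM

The two most frequent reciprocal classes, C fl l and c FL L, are the parental types, so the F1 was C fl l / c FL L.
The two rarest classes, C FL l and c fl L, are the double crossovers. Comparing them with the parentals, only the fl allele has switched, so fl is the middle locus and the order is l – fl – c.
Crossovers in the l–fl interval produce the single-crossover classes C fl L and c FL l (88 + 85 = 173) plus the double crossovers (21).
RF(l–fl) = (173 + 21) / 1731 = 194/1731 = 0.1121 → 11.2 cM.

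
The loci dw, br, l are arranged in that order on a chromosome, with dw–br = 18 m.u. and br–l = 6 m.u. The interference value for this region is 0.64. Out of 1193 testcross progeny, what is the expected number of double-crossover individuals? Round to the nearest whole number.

5

Map distances give recombination frequencies of 0.180 and 0.060 for the two intervals.
With interference 0.64 (so coincidence = 0.36), expected double-crossover frequency = 0.180 × 0.060 × 0.36 = 0.00389.
Expected number = 0.00389 × 1193 = 4.64 ≈ 5.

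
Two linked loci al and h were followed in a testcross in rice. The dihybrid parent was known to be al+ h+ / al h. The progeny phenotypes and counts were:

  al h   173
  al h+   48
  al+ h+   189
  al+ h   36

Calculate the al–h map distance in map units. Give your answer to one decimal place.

18.8 map units

The recombinant classes are al+ h and al h+: 36 + 48 = 84.
Recombination frequency = 84/446 = 0.1883 ≈ 18.8%, i.e. 18.8 map units.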